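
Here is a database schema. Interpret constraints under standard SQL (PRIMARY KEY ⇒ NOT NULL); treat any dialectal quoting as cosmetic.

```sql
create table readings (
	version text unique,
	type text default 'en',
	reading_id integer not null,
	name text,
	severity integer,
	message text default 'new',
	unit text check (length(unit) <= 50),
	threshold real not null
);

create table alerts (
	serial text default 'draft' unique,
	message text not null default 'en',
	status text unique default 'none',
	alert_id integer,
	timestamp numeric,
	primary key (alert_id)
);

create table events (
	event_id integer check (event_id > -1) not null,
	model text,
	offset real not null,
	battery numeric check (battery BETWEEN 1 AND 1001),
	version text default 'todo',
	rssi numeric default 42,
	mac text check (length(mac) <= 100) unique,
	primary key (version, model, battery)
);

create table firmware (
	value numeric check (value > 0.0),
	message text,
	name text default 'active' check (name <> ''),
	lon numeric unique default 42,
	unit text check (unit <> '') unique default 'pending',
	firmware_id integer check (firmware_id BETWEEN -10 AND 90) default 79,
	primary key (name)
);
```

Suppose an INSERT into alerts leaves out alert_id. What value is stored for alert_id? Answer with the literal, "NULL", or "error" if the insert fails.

alert_id has no DEFAULT clause.
Omitting it would insert NULL, but it is part of the PRIMARY KEY, so the INSERT fails.

error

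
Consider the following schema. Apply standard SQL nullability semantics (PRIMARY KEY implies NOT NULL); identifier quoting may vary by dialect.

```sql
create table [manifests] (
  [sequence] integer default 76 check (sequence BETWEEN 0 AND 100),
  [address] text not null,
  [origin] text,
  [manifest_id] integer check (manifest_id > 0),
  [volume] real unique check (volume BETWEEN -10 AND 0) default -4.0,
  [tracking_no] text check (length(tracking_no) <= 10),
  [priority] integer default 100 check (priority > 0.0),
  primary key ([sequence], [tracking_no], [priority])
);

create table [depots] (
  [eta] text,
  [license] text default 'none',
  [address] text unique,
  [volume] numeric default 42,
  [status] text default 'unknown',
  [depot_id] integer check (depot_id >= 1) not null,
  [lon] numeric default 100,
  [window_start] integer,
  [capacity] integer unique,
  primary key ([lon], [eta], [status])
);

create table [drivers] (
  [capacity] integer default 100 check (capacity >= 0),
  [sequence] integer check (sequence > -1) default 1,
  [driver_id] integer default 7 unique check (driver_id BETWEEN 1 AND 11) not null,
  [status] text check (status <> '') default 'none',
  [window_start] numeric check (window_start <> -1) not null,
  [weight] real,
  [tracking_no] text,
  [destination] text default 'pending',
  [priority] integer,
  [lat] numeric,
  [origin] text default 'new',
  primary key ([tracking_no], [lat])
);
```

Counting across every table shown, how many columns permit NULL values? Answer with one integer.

manifests: 3 nullable (origin, manifest_id, volume — PK (sequence, tracking_no, priority) and explicit NOT NULL columns excluded).
depots: 5 nullable (license, address, volume, window_start, capacity — PK (lon, eta, status) and explicit NOT NULL columns excluded).
drivers: 7 nullable (capacity, sequence, status, weight, destination, priority, origin — PK (tracking_no, lat) and explicit NOT NULL columns excluded).
Total: 3 + 5 + 7 = 15.

15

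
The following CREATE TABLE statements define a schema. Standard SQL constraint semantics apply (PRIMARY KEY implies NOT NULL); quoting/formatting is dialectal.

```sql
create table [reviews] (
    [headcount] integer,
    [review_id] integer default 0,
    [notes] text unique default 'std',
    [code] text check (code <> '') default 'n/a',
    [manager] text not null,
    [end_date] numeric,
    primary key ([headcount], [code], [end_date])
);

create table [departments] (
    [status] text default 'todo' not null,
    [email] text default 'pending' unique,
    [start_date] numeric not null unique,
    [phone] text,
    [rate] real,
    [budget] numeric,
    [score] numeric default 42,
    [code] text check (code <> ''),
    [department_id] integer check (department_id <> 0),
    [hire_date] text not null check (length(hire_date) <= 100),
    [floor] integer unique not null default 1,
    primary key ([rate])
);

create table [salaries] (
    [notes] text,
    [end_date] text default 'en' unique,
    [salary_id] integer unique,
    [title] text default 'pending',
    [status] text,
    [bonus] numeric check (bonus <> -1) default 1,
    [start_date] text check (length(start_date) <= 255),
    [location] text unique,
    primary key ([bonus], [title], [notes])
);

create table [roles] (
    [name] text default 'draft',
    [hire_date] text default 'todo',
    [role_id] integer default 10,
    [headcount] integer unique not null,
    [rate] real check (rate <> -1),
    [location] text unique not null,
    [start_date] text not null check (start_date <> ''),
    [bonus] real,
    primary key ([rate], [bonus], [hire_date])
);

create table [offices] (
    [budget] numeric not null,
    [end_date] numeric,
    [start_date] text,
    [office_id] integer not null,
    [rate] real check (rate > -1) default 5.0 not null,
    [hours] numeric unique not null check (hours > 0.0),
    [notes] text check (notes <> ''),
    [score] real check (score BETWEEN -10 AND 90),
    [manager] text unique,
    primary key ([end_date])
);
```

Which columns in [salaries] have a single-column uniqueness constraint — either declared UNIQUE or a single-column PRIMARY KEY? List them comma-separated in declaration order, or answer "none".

end_date, salary_id, location

- notes: part of a composite PRIMARY KEY — only the tuple is unique, not this column on its own.
- end_date: declared UNIQUE → unique.
- salary_id: declared UNIQUE → unique.
- title: part of a composite PRIMARY KEY — only the tuple is unique, not this column on its own.
- status: no UNIQUE or single-column PK constraint.
- bonus: part of a composite PRIMARY KEY — only the tuple is unique, not this column on its own.
- start_date: no UNIQUE or single-column PK constraint.
- location: declared UNIQUE → unique.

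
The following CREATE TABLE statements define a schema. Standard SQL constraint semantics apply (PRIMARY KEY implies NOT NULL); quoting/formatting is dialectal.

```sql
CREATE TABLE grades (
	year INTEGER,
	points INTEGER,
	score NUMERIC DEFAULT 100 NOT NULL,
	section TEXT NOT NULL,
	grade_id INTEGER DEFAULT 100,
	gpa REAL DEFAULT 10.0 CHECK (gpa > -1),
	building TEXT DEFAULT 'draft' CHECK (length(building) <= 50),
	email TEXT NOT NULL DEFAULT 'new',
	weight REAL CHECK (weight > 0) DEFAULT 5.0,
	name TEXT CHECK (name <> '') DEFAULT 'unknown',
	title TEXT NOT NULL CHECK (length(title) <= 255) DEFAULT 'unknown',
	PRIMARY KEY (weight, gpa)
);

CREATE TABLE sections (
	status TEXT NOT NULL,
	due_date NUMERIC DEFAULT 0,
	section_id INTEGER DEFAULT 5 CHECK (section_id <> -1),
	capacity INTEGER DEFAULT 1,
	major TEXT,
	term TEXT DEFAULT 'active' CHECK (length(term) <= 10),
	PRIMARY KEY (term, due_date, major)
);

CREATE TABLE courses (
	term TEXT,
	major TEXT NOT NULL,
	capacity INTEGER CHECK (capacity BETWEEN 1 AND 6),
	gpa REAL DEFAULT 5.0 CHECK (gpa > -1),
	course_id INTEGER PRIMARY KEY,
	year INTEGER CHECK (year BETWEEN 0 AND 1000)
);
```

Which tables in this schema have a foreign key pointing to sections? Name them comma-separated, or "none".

No REFERENCES clause anywhere in the schema names sections.

none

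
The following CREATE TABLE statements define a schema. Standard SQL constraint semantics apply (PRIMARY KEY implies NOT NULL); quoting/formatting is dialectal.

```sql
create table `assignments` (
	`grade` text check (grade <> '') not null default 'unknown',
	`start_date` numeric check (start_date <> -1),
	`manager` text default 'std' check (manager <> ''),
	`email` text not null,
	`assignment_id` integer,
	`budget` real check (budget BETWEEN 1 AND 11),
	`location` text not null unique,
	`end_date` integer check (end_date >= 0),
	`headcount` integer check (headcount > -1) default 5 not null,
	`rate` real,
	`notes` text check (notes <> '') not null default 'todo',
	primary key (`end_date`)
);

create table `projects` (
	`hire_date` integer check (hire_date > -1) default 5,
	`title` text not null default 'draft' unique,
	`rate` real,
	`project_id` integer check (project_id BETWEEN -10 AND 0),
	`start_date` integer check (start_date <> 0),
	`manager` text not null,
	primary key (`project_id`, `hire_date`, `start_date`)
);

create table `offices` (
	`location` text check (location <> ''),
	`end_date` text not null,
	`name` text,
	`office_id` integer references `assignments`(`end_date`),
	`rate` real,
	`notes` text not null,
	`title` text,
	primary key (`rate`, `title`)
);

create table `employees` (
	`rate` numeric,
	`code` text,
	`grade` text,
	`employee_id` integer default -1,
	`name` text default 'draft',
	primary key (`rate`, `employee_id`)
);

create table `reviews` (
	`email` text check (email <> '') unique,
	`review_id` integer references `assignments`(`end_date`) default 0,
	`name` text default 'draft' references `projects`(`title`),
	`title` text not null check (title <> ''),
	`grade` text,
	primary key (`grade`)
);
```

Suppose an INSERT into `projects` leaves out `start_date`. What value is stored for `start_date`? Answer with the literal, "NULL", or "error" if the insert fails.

start_date has no DEFAULT clause.
Omitting it would insert NULL, but it is part of the PRIMARY KEY, so the INSERT fails.

error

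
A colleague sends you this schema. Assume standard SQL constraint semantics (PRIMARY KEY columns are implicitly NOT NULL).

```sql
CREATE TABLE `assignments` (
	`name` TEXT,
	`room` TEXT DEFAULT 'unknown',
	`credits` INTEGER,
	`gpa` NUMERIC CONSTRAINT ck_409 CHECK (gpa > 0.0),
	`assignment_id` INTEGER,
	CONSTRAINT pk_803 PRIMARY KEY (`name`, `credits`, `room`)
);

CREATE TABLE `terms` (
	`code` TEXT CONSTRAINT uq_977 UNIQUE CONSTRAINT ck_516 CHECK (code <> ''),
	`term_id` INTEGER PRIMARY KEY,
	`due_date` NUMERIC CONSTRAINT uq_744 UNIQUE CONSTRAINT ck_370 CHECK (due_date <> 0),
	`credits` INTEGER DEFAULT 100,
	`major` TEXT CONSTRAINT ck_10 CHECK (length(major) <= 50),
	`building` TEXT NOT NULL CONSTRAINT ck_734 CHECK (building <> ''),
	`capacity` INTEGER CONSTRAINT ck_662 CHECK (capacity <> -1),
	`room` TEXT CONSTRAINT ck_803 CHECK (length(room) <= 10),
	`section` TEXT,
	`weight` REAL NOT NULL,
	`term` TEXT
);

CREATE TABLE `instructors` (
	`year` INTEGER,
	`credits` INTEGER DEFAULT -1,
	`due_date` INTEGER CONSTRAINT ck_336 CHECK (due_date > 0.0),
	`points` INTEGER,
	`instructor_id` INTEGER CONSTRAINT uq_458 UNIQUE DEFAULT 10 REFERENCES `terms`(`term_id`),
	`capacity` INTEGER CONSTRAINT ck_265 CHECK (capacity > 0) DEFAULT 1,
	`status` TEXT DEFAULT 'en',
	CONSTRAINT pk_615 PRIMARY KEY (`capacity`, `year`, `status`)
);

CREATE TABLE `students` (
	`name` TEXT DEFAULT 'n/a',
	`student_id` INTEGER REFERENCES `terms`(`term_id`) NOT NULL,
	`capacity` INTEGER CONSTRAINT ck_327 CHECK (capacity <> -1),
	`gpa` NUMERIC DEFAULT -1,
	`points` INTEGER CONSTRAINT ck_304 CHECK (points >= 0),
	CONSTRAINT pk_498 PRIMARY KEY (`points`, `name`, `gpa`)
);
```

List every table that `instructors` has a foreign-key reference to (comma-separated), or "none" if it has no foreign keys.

- instructor_id REFERENCES terms(term_id).

terms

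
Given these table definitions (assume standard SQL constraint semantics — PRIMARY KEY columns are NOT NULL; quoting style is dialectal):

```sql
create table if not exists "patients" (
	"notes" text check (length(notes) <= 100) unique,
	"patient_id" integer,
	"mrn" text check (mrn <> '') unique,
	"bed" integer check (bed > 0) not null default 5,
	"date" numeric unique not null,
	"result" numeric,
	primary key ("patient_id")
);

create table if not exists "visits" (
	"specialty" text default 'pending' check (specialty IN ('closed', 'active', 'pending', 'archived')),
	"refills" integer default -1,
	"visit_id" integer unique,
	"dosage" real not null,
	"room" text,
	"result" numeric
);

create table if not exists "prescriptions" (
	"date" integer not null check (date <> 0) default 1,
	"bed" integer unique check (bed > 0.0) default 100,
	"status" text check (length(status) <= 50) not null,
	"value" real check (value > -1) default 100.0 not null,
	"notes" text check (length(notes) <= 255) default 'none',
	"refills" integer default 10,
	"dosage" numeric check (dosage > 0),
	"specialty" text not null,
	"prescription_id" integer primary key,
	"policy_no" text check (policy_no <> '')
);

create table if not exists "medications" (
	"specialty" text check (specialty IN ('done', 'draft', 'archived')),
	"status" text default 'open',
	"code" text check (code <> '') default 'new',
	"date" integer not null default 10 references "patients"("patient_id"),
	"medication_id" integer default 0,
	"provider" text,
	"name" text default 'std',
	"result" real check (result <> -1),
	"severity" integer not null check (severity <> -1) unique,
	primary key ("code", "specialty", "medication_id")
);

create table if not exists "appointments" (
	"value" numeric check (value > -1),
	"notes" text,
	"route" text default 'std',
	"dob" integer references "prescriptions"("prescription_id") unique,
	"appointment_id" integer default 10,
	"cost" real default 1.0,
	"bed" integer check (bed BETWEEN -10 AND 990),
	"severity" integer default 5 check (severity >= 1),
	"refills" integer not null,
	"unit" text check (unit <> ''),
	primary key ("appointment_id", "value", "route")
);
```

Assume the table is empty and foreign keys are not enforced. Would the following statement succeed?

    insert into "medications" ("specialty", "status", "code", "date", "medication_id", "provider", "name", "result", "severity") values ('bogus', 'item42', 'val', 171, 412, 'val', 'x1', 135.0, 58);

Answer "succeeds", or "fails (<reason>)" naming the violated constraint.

The value 'bogus' for specialty violates CHECK (specialty IN ('done', 'draft', 'archived')).

fails (CHECK on specialty)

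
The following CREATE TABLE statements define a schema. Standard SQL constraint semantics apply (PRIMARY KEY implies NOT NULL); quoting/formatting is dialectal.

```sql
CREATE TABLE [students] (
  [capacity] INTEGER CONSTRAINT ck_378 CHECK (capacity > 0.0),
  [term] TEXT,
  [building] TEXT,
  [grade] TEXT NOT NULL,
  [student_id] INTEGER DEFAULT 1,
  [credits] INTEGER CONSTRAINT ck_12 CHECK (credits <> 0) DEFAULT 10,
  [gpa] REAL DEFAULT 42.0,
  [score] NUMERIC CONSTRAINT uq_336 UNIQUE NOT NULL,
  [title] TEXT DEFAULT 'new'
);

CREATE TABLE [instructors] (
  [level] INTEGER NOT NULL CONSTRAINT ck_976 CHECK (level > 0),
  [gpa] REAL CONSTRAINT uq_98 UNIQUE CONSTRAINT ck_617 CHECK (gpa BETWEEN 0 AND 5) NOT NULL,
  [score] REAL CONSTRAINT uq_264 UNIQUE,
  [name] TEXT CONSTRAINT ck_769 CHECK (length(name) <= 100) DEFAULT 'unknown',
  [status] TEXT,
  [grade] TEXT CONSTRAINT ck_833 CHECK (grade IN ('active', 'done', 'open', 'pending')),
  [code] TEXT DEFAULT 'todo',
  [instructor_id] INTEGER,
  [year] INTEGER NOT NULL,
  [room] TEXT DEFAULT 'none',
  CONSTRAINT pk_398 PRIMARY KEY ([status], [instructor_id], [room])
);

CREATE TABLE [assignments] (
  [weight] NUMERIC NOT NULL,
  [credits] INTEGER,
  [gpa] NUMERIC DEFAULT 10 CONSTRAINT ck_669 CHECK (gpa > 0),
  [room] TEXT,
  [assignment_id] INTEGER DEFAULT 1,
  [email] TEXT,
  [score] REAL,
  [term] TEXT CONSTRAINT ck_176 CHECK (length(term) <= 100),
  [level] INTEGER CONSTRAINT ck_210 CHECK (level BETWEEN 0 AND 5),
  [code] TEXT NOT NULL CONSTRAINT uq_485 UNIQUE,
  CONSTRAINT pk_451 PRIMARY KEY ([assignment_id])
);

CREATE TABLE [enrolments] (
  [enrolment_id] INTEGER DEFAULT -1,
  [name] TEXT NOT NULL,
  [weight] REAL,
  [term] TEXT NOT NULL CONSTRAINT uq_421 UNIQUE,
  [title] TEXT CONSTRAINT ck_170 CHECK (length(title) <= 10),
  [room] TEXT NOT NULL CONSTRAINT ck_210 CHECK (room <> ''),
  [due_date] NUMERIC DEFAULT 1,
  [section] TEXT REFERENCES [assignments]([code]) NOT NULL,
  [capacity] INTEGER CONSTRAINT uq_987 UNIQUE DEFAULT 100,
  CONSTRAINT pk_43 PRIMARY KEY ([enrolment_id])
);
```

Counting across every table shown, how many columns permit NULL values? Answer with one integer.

students: 7 nullable (capacity, term, building, student_id, credits, gpa, title — PK none and explicit NOT NULL columns excluded).
instructors: 4 nullable (score, name, grade, code — PK (status, instructor_id, room) and explicit NOT NULL columns excluded).
assignments: 7 nullable (credits, gpa, room, email, score, term, level — PK (assignment_id) and explicit NOT NULL columns excluded).
enrolments: 4 nullable (weight, title, due_date, capacity — PK (enrolment_id) and explicit NOT NULL columns excluded).
Total: 7 + 4 + 7 + 4 = 22.

22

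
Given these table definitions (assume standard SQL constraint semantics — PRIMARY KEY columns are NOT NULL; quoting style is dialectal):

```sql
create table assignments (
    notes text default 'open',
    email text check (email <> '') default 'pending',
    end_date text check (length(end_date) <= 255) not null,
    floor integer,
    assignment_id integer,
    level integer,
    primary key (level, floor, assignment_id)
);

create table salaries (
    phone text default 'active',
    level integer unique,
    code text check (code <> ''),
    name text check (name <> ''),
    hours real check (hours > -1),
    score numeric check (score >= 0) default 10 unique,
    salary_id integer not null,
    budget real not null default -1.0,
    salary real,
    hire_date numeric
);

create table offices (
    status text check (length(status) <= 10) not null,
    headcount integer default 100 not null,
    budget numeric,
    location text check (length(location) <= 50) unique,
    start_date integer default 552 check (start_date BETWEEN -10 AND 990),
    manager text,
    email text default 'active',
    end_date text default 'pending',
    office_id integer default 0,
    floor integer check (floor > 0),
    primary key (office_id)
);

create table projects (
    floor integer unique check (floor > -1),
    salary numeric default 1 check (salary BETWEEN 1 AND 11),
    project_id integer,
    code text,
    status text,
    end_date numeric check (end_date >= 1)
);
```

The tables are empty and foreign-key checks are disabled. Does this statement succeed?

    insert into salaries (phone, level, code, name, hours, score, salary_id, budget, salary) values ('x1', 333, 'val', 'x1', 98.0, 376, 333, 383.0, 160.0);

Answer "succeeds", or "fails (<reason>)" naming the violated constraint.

NOT NULL columns: budget is supplied; salary_id is supplied.
CHECK constraints: 'val' satisfies (code <> ''); 'x1' satisfies (name <> ''); 98.0 satisfies (hours > -1); 376 satisfies (score >= 0).
No constraint is violated.

succeeds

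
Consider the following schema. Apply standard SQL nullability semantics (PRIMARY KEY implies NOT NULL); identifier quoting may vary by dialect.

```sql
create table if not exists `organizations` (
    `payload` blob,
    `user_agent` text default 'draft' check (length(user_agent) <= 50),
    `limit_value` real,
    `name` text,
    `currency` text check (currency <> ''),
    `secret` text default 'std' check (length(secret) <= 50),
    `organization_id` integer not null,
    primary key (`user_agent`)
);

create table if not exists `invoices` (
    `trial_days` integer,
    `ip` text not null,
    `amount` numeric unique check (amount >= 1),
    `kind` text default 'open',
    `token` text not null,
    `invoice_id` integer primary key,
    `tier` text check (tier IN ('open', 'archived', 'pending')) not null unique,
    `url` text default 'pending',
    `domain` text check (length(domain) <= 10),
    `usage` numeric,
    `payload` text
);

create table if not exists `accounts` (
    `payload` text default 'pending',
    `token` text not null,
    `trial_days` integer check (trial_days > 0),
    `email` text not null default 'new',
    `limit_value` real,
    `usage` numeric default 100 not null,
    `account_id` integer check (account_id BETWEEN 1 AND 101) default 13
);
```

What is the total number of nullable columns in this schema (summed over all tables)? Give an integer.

16

organizations: 5 nullable (payload, limit_value, name, currency, secret — PK (user_agent) and explicit NOT NULL columns excluded).
invoices: 7 nullable (trial_days, amount, kind, url, domain, usage, payload — PK (invoice_id) and explicit NOT NULL columns excluded).
accounts: 4 nullable (payload, trial_days, limit_value, account_id — PK none and explicit NOT NULL columns excluded).
Total: 5 + 7 + 4 = 16.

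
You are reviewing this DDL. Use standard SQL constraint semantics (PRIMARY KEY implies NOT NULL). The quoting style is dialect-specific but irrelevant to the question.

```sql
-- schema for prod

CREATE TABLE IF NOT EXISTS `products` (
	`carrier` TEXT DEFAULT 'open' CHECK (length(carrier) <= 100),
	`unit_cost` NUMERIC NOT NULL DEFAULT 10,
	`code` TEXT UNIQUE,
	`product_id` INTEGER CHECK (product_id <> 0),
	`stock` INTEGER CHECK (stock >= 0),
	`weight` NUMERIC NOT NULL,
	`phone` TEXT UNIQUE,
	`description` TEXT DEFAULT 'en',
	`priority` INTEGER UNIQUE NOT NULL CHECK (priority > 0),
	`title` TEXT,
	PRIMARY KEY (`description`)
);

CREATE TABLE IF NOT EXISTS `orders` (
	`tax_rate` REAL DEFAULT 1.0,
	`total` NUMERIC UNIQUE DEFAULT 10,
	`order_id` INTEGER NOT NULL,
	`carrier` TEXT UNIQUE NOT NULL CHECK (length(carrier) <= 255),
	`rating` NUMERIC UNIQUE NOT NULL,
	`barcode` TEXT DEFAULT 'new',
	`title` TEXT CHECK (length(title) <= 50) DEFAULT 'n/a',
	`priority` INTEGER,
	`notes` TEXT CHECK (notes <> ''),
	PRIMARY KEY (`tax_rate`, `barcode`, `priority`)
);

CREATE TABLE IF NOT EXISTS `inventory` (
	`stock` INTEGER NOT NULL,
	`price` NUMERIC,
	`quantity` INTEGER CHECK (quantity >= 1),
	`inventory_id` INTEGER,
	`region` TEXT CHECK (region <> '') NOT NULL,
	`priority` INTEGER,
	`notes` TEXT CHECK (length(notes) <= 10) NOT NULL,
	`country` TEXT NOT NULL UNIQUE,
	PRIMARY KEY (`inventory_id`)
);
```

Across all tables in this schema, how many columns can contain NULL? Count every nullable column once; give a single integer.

products: 6 nullable (carrier, code, product_id, stock, phone, title — PK (description) and explicit NOT NULL columns excluded).
orders: 3 nullable (total, title, notes — PK (tax_rate, barcode, priority) and explicit NOT NULL columns excluded).
inventory: 3 nullable (price, quantity, priority — PK (inventory_id) and explicit NOT NULL columns excluded).
Total: 6 + 3 + 3 = 12.

12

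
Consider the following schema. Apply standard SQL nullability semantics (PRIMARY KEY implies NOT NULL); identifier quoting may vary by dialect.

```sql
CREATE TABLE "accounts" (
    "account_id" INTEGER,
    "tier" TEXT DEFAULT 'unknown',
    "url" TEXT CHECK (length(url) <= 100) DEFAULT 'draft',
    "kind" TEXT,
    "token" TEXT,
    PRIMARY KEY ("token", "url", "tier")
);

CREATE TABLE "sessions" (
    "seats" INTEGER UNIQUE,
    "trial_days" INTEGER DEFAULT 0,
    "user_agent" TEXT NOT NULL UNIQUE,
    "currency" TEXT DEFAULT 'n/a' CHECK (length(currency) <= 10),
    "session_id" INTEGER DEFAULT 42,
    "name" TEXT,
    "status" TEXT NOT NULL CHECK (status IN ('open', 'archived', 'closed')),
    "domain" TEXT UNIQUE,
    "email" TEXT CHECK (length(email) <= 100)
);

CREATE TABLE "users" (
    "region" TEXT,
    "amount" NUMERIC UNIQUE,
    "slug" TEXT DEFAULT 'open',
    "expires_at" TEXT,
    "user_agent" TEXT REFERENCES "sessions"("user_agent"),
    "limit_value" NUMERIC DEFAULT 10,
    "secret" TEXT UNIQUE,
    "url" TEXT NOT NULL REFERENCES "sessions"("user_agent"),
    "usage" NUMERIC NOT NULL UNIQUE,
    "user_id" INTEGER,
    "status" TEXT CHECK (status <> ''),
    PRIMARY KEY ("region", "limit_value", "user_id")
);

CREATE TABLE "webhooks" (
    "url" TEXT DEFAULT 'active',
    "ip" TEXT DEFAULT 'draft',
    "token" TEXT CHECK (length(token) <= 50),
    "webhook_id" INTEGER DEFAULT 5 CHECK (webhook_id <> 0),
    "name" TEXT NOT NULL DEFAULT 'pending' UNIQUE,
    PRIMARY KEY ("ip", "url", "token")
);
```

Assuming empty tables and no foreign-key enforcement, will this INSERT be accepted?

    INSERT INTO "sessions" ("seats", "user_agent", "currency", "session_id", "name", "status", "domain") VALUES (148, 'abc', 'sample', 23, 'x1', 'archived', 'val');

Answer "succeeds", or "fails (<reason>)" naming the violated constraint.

succeeds

NOT NULL columns: status is supplied; user_agent is supplied.
CHECK constraints: 'sample' satisfies (length(currency) <= 10); 'archived' satisfies (status IN ('open', 'archived', 'closed')).
No constraint is violated.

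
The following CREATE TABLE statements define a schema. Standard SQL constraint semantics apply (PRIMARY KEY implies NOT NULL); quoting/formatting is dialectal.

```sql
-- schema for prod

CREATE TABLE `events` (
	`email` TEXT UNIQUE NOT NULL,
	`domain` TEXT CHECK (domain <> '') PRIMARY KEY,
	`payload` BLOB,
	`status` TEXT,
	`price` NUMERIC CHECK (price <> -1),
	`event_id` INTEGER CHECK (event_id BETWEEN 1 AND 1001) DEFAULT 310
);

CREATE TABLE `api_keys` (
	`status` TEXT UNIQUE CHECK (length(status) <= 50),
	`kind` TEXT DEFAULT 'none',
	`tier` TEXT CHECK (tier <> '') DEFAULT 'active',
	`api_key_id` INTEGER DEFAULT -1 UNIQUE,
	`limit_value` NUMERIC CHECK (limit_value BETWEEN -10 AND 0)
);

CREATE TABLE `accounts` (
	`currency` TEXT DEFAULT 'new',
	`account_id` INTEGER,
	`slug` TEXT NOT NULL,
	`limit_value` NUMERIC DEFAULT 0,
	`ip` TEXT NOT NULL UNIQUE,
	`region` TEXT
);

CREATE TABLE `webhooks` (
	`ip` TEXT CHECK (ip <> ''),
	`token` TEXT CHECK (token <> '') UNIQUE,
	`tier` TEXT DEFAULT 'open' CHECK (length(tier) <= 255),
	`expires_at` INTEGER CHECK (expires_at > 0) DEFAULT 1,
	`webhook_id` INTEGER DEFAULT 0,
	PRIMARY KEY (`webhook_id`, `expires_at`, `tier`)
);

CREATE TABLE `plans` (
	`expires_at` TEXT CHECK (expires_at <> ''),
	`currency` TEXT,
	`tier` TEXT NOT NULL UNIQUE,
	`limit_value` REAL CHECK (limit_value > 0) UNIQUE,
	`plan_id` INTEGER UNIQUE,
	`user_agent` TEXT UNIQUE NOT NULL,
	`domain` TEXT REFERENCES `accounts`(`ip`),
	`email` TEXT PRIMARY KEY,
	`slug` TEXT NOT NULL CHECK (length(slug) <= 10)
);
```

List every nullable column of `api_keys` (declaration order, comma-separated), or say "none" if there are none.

- status: CHECK does not forbid NULL (a CHECK constraint passes when its expression is NULL) → nullable.
- kind: DEFAULT only fills an omitted column; an explicit NULL is still allowed → nullable.
- tier: CHECK does not forbid NULL (a CHECK constraint passes when its expression is NULL) → nullable.
- api_key_id: UNIQUE does not imply NOT NULL → nullable.
- limit_value: CHECK does not forbid NULL (a CHECK constraint passes when its expression is NULL) → nullable.

status, kind, tier, api_key_id, limit_value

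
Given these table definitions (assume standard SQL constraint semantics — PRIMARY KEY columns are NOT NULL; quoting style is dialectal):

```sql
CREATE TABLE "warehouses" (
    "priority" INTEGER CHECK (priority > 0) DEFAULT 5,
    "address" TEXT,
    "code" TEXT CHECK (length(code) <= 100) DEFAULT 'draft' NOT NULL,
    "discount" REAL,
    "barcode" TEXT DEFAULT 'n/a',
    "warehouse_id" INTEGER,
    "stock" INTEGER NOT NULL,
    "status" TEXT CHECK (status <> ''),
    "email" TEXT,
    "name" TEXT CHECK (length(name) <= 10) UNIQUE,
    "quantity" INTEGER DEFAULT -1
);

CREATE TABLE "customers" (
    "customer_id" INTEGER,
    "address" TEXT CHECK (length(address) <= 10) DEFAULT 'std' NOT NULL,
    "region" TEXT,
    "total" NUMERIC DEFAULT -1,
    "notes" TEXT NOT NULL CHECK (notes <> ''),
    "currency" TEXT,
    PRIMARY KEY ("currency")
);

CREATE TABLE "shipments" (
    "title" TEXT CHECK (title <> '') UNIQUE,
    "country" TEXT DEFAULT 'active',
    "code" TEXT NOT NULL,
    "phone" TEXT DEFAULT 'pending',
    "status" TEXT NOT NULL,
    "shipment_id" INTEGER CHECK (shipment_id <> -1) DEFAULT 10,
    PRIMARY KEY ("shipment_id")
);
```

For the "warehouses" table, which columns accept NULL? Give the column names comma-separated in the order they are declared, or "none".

priority, address, discount, barcode, warehouse_id, status, email, name, quantity

- priority: CHECK does not forbid NULL (a CHECK constraint passes when its expression is NULL) → nullable.
- address: no NOT NULL constraint applies → nullable.
- code: declared NOT NULL → not nullable.
- discount: no NOT NULL constraint applies → nullable.
- barcode: DEFAULT only fills an omitted column; an explicit NULL is still allowed → nullable.
- warehouse_id: no NOT NULL constraint applies → nullable.
- stock: declared NOT NULL → not nullable.
- status: CHECK does not forbid NULL (a CHECK constraint passes when its expression is NULL) → nullable.
- email: no NOT NULL constraint applies → nullable.
- name: CHECK does not forbid NULL (a CHECK constraint passes when its expression is NULL) → nullable.
- quantity: DEFAULT only fills an omitted column; an explicit NULL is still allowed → nullable.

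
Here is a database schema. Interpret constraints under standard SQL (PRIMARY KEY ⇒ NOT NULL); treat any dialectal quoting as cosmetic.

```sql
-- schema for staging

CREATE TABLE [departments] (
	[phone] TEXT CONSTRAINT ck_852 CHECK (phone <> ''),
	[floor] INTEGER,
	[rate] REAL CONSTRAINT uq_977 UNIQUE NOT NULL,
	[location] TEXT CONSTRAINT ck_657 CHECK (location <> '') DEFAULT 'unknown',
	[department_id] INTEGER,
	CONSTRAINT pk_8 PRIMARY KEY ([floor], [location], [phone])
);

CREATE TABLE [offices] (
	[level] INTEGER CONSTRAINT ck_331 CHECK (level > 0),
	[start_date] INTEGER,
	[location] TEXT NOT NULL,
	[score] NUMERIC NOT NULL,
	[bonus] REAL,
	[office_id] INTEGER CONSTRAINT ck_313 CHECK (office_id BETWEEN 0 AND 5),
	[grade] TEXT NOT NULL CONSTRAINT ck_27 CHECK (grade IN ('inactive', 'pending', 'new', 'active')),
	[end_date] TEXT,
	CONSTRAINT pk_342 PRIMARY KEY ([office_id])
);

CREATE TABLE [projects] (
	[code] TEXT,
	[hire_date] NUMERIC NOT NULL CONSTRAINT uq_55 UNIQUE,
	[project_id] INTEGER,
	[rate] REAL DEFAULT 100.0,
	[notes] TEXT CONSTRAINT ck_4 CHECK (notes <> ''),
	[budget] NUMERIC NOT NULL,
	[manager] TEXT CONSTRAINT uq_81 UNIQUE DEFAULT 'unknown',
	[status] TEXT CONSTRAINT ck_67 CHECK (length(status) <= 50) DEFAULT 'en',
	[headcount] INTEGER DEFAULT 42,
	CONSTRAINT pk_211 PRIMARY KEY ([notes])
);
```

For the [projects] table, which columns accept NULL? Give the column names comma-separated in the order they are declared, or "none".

code, project_id, rate, manager, status, headcount

- code: no NOT NULL constraint applies → nullable.
- hire_date: declared NOT NULL → not nullable.
- project_id: no NOT NULL constraint applies → nullable.
- rate: DEFAULT only fills an omitted column; an explicit NULL is still allowed → nullable.
- notes: part of the PRIMARY KEY, which implies NOT NULL → not nullable.
- budget: declared NOT NULL → not nullable.
- manager: UNIQUE does not imply NOT NULL → nullable.
- status: CHECK does not forbid NULL (a CHECK constraint passes when its expression is NULL) → nullable.
- headcount: DEFAULT only fills an omitted column; an explicit NULL is still allowed → nullable.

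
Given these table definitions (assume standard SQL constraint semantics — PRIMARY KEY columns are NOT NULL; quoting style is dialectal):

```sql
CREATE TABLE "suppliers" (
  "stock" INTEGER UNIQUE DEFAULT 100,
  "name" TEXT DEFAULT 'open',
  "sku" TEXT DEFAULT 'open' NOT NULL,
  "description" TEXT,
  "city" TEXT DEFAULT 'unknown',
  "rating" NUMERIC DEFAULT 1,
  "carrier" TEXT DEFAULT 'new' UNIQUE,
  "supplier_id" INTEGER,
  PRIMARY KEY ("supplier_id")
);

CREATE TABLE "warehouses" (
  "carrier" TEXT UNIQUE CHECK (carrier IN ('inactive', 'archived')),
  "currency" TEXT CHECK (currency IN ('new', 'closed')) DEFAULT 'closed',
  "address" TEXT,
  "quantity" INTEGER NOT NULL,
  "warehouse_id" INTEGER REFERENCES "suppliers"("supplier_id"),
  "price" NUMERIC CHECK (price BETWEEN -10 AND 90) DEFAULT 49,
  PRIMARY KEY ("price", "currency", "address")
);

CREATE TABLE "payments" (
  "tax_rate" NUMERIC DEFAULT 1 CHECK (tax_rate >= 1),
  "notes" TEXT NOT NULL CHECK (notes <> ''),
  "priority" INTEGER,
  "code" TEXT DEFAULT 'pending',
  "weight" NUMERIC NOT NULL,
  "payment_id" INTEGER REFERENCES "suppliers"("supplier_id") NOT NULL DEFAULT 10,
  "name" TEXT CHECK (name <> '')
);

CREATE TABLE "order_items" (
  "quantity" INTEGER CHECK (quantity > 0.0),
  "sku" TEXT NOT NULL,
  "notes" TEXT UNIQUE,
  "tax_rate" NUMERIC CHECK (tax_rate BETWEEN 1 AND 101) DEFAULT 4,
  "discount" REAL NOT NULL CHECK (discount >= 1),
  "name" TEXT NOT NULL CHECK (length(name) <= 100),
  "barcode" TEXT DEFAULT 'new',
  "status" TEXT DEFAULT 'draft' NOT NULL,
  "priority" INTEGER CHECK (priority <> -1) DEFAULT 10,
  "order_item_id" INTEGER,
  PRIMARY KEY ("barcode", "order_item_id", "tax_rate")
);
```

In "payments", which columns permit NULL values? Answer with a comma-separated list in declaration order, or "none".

tax_rate, priority, code, name

- tax_rate: CHECK does not forbid NULL (a CHECK constraint passes when its expression is NULL) → nullable.
- notes: declared NOT NULL → not nullable.
- priority: no NOT NULL constraint applies → nullable.
- code: DEFAULT only fills an omitted column; an explicit NULL is still allowed → nullable.
- weight: declared NOT NULL → not nullable.
- payment_id: declared NOT NULL → not nullable.
- name: CHECK does not forbid NULL (a CHECK constraint passes when its expression is NULL) → nullable.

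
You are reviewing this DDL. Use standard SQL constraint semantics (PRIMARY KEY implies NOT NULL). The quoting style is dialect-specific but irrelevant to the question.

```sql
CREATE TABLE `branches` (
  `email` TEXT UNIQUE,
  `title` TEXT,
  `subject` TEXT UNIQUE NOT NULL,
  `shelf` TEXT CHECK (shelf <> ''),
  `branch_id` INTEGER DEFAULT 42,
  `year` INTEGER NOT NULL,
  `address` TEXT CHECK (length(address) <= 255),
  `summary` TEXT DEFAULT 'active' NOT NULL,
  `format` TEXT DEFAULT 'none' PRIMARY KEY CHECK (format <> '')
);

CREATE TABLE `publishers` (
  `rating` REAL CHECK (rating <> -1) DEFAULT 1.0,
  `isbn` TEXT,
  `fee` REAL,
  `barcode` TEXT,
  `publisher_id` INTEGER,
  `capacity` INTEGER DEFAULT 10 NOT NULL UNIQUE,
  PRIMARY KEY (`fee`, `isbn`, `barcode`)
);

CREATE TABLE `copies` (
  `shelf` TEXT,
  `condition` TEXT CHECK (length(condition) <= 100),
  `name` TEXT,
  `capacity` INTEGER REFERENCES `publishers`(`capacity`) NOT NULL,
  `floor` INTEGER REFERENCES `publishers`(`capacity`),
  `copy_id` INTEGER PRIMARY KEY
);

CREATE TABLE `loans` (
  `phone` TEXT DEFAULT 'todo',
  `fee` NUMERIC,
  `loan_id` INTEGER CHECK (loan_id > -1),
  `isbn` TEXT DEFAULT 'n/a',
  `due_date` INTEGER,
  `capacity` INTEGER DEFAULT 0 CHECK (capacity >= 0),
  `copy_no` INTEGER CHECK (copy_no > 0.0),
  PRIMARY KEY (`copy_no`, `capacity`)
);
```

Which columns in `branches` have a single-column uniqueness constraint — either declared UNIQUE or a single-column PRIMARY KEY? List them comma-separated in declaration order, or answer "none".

- email: declared UNIQUE → unique.
- title: no UNIQUE or single-column PK constraint.
- subject: declared UNIQUE → unique.
- shelf: no UNIQUE or single-column PK constraint.
- branch_id: no UNIQUE or single-column PK constraint.
- year: no UNIQUE or single-column PK constraint.
- address: no UNIQUE or single-column PK constraint.
- summary: no UNIQUE or single-column PK constraint.
- format: single-column PRIMARY KEY → unique.

email, subject, format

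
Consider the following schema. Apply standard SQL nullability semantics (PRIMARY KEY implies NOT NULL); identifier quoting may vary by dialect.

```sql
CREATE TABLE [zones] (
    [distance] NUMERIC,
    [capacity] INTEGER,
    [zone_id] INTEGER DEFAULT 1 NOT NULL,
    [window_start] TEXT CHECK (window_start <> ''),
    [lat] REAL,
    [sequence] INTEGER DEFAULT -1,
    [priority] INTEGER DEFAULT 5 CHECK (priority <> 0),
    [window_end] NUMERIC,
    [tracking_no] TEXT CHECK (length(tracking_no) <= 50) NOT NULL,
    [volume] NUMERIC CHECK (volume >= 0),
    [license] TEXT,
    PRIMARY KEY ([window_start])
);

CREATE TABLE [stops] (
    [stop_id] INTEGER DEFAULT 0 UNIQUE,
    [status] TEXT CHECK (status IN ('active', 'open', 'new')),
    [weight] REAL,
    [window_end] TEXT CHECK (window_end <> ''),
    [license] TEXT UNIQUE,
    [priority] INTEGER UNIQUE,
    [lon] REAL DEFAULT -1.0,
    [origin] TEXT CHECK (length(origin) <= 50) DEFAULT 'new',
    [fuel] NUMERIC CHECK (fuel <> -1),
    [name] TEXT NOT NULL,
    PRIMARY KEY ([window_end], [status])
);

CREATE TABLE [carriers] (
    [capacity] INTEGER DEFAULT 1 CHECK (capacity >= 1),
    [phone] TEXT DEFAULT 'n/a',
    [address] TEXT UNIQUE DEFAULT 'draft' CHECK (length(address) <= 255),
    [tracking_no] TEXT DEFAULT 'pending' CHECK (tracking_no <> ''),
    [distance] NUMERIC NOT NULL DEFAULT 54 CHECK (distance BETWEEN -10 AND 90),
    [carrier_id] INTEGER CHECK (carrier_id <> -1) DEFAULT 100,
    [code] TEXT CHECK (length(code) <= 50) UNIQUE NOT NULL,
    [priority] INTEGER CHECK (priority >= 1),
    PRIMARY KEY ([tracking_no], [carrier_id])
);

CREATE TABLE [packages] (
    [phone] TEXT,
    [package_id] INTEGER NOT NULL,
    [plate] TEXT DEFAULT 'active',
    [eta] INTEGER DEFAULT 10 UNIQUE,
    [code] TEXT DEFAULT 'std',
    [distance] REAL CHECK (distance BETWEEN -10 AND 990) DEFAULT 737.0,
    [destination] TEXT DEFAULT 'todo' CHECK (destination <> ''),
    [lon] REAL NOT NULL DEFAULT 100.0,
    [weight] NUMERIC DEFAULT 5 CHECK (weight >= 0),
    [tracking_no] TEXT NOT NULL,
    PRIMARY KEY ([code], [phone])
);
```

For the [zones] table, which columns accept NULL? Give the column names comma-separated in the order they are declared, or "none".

- distance: no NOT NULL constraint applies → nullable.
- capacity: no NOT NULL constraint applies → nullable.
- zone_id: declared NOT NULL → not nullable.
- window_start: part of the PRIMARY KEY, which implies NOT NULL → not nullable.
- lat: no NOT NULL constraint applies → nullable.
- sequence: DEFAULT only fills an omitted column; an explicit NULL is still allowed → nullable.
- priority: CHECK does not forbid NULL (a CHECK constraint passes when its expression is NULL) → nullable.
- window_end: no NOT NULL constraint applies → nullable.
- tracking_no: declared NOT NULL → not nullable.
- volume: CHECK does not forbid NULL (a CHECK constraint passes when its expression is NULL) → nullable.
- license: no NOT NULL constraint applies → nullable.

distance, capacity, lat, sequence, priority, window_end, volume, license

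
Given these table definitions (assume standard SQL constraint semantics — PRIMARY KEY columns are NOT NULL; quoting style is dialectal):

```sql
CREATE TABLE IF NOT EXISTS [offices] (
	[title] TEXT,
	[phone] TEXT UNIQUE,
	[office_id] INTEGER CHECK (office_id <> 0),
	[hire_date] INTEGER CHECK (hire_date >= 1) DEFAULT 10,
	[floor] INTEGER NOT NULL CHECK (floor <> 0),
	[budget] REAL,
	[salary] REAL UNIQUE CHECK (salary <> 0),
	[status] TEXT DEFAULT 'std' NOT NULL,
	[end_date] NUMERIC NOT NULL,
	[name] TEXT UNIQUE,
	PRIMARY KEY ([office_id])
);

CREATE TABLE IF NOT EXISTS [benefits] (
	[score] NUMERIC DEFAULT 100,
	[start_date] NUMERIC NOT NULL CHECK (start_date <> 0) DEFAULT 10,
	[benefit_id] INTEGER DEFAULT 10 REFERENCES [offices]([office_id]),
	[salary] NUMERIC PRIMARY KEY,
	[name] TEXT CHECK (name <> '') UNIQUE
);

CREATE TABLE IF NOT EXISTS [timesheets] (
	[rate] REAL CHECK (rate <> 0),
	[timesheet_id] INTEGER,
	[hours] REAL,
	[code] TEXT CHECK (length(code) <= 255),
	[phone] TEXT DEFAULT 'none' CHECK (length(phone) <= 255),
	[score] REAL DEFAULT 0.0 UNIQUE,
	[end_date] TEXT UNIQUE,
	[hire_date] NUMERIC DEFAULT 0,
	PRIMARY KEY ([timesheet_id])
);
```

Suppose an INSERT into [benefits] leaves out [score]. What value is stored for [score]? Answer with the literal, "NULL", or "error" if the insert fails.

100

score has an explicit DEFAULT 100.
When the column is omitted from an INSERT, that default is used.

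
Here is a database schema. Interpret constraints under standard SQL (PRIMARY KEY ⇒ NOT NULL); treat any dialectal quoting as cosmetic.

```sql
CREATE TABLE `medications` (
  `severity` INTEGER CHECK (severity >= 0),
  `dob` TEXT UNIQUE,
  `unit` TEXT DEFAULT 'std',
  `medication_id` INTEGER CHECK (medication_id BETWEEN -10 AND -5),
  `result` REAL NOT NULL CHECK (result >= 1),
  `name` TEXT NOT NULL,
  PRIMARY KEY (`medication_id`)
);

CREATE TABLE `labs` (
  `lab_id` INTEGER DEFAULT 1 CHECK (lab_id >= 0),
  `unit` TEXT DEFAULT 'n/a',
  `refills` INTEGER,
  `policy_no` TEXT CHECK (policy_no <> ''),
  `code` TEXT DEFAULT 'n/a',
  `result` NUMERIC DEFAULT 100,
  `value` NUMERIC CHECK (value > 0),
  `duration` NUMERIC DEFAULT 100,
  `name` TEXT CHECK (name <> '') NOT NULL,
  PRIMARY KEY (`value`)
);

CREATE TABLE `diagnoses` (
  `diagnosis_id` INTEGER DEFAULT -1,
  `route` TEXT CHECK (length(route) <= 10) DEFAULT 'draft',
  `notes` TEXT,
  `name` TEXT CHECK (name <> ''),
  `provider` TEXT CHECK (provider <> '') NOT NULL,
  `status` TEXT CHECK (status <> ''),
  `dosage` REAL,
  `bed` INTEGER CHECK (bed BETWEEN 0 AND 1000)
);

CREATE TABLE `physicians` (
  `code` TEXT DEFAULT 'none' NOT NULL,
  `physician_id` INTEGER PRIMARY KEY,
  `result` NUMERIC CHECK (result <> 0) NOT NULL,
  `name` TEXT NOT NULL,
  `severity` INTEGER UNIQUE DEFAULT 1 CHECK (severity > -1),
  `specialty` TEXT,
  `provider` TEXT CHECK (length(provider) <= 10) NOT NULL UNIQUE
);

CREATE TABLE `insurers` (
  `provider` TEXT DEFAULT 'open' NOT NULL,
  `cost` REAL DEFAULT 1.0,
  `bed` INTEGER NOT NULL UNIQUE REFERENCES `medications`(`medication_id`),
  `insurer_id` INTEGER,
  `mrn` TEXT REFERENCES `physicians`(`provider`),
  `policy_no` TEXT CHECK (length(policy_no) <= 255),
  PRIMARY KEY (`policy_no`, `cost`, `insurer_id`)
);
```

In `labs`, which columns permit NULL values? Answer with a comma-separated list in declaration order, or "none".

- lab_id: CHECK does not forbid NULL (a CHECK constraint passes when its expression is NULL) → nullable.
- unit: DEFAULT only fills an omitted column; an explicit NULL is still allowed → nullable.
- refills: no NOT NULL constraint applies → nullable.
- policy_no: CHECK does not forbid NULL (a CHECK constraint passes when its expression is NULL) → nullable.
- code: DEFAULT only fills an omitted column; an explicit NULL is still allowed → nullable.
- result: DEFAULT only fills an omitted column; an explicit NULL is still allowed → nullable.
- value: part of the PRIMARY KEY, which implies NOT NULL → not nullable.
- duration: DEFAULT only fills an omitted column; an explicit NULL is still allowed → nullable.
- name: declared NOT NULL → not nullable.

lab_id, unit, refills, policy_no, code, result, duration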